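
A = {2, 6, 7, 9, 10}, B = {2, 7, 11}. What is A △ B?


A = {2, 6, 7, 9, 10}
B = {2, 7, 11}
Operation: symmetric difference
In A only: [6, 9, 10], in B only: [11]

{6, 9, 10, 11}


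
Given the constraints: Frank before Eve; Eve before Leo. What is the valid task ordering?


Constraints: Frank before Eve; Eve before Leo
Method: repeatedly schedule the remaining task that has no remaining task required before it.
  Step 1: remaining {Leo, Eve, Frank}; every task except Frank still has a predecessor pending → schedule Frank.
  Step 2: remaining {Leo, Eve}; every task except Eve still has a predecessor pending → schedule Eve.
  Step 3: only Leo remains → schedule Leo.
Resulting order:

Frank → Eve → Leo


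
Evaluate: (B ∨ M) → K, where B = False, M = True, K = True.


B = False, M = True, K = True
Step 1: B ∨ M = False OR True = True
Step 2: (True) → K: false only when antecedent=True and K=False.
Result: True

True


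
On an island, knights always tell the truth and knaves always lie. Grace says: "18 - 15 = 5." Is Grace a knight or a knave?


Statement: "18 - 15 = 5."
Actual: 18 - 15 = 3
Claimed: 5
Statement is FALSE → Grace lies → Knave

Knave


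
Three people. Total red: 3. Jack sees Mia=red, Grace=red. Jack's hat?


Total red = 3, seen red = 2
Own red = 3 - 2 = 1
Jack's hat is red.

red


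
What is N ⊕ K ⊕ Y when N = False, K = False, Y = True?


N = False, K = False, Y = True
Step 1: N ⊕ K = False XOR False = False
Step 2: False ⊕ Y = False XOR True = True
XOR is true when an odd number of operands are true.

True


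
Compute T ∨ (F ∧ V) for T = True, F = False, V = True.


T = True, F = False, V = True
Step 1: F ∧ V = False AND True = False
Step 2: T ∨ False = True OR False = True
AND evaluated first (higher precedence); then OR applied.

True


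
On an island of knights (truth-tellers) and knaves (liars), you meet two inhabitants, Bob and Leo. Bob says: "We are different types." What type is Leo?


Bob says: "We are different types."
Case 1: Bob is a Knight (truth-teller)
  Statement is true → they ARE different → Leo is a Knave
Case 2: Bob is a Knave (liar)
  Statement is false → they are NOT different → Leo is a Knave
In both cases, Leo is a Knave.

Knave


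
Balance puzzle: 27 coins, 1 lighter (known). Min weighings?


Each weighing has 3 outcomes (left heavy / balance / right heavy), so k weighings distinguish at most 3^k cases; splitting into three near-equal groups achieves this.
Need 3^k ≥ 27: 3^2 = 9 < 27 ≤ 3^3 = 27
k = ⌈log₃(27)⌉ = 3

3


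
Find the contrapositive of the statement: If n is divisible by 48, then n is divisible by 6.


Original: If n is divisible by 48, then n is divisible by 6
Contrapositive: If ¬Q, then ¬P
Negate Q: not (n is divisible by 6)
Negate P: not (n is divisible by 48)

If not (n is divisible by 6), then not (n is divisible by 48).


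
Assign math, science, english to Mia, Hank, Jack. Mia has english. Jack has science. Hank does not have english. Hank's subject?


From clues:
  Jack → science
  Mia → english
By elimination, Hank gets the remaining.

math


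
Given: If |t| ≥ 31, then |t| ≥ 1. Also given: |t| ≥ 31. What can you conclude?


Modus ponens: P → Q, P ⊢ Q
P: |t| ≥ 31
Q: |t| ≥ 1
We have P → Q and P is true.
By modus ponens, Q must be true.

|t| ≥ 1


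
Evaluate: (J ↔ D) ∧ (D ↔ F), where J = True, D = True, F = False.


J = True, D = True, F = False
Step 1: J ↔ D is true when J and D have the same value. Result: True
Step 2: D ↔ F is true when D and F have the same value. Result: False
Step 3: True ∧ False = False

False


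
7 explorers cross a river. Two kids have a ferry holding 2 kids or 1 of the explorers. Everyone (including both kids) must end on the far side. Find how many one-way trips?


Per crossing of one of the explorers: kids→, one←, one of the explorers→, one← = 4 trips
7 × 4 = 28, + 1 final kids→ = 29
Minimum trips = 29

29


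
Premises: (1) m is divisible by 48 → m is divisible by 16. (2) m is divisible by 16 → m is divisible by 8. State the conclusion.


Hypothetical syllogism: P → Q, Q → R ⊢ P → R
Premise 1: m is divisible by 48 → m is divisible by 16
Premise 2: m is divisible by 16 → m is divisible by 8
Chain the implications: the middle term (m is divisible by 16) links the two.
Conclusion: If m is divisible by 48, then m is divisible by 8.

If m is divisible by 48, then m is divisible by 8.


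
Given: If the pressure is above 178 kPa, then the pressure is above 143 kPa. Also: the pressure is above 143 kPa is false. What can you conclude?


Modus tollens: P → Q, ¬Q ⊢ ¬P
P: the pressure is above 178 kPa
Q: the pressure is above 143 kPa
We have P → Q and Q is false.
By modus tollens, P must be false.

It is not the case that the pressure is above 178 kPa


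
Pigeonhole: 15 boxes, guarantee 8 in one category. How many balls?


Pigeonhole: to guarantee k in one of n categories, need (k-1)×n + 1.
k = 8, n = 15
Minimum = (8-1) × 15 + 1 = 7 × 15 + 1

106


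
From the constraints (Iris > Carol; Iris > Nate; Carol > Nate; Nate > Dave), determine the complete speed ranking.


Constraints: Iris > Carol; Iris > Nate; Carol > Nate; Nate > Dave
Method: at each step, the next-highest is the one remaining person who never appears on the smaller side of a constraint between remaining people.
  Step 1: remaining {Carol, Nate, Iris, Dave}; on the smaller side: {Carol, Nate, Dave} → Iris is next (Iris > Carol; Iris > Nate).
  Step 2: remaining {Carol, Nate, Dave}; on the smaller side: {Nate, Dave} → Carol is next (Carol > Nate).
  Step 3: remaining {Nate, Dave}; on the smaller side: {Dave} → Nate is next (Nate > Dave).
  Step 4: only Dave remains → lowest.
Final ranking (highest to lowest):

Iris > Carol > Nate > Dave


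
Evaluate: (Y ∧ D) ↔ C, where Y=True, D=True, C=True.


Y = True, D = True, C = True
Expression: (Y ∧ D) ↔ C
Step 1: Y ∧ D = True AND True = True
Step 2: (True) ↔ C = (True iff True) = True

True


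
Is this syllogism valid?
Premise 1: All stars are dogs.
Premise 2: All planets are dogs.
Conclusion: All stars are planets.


Premise 1: All stars are dogs.
Premise 2: All planets are dogs.
Conclusion: All stars are planets.
Fallacy: undistributed middle. dogs is predicate in both.
Counterexample: stars and planets could be disjoint subsets of dogs.

Invalid


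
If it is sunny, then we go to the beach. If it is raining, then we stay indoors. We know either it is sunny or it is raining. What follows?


Constructive dilemma: (P → Q) ∧ (R → S), P ∨ R ⊢ Q ∨ S
Premise 1: it is sunny → we go to the beach
Premise 2: it is raining → we stay indoors
Premise 3: it is sunny ∨ it is raining
Case 1: Assuming it is sunny, then by Premise 1, we go to the beach.
Case 2: Assuming it is raining, then by Premise 2, we stay indoors.
Since one of it is sunny or it is raining must hold, we get we go to the beach or we stay indoors.

We go to the beach or we stay indoors.


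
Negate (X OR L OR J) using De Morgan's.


De Morgan's law: ¬(P ∨ Q ∨ R) ≡ ¬P ∧ ¬Q ∧ ¬R
¬(X ∨ L ∨ J) = ¬X ∧ ¬L ∧ ¬J

¬X ∧ ¬L ∧ ¬J


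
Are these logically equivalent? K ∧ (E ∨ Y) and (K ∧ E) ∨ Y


Expression 1: K ∧ (E ∨ Y)
Expression 2: (K ∧ E) ∨ Y
Truth table (K E Y | Expr1 Expr2):
  T T T |   T     T
  T T F |   T     T
  T F T |   T     T
  T F F |   F     F
  F T T |   F     T   ← differ
  F T F |   F     F
  F F T |   F     T   ← differ
  F F F |   F     F
Counterexample: K=F, E=T, Y=T gives Expr1 = F but Expr2 = T, so the expressions are NOT logically equivalent.

No


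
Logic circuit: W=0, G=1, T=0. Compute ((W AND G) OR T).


W AND G = 0&1 = 0
0 OR 0 = 0

0


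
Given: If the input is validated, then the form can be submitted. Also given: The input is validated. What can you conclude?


Modus ponens: P → Q, P ⊢ Q
P: the input is validated
Q: the form can be submitted
We have P → Q and P is true.
By modus ponens, Q must be true.

The form can be submitted


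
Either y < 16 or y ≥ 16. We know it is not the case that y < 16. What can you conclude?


Disjunctive syllogism: P ∨ Q, ¬P ⊢ Q
Disjunction: y < 16 ∨ y ≥ 16
We know it is not the case that y < 16.
By disjunctive syllogism, the other disjunct must be true.

y ≥ 16


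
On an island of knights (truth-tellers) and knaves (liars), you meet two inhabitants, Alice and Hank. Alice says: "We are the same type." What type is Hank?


Alice says: "We are the same type."
Case 1: Alice is a Knight (truth-teller)
  Statement is true → they ARE the same → Hank is also a Knight
Case 2: Alice is a Knave (liar)
  Statement is false → they are NOT the same → Hank is a Knight
In both cases, Hank is a Knight.

Knight


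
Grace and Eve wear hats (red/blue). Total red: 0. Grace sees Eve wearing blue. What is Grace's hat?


Total red = 0, Eve = blue
Red accounted for: 0
Remaining for Grace: 0
Grace's hat is blue.

blue


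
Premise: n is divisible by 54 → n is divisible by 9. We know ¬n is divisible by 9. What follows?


Modus tollens: P → Q, ¬Q ⊢ ¬P
P: n is divisible by 54
Q: n is divisible by 9
We have P → Q and Q is false.
By modus tollens, P must be false.

It is not the case that n is divisible by 54


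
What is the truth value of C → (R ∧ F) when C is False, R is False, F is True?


C = False, R = False, F = True
Step 1: R ∧ F = False AND True = False
Step 2: C → (False): false only when C=True and consequent=False.
Result: True

True


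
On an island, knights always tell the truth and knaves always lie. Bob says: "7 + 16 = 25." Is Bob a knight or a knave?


Statement: "7 + 16 = 25."
Actual: 7 + 16 = 23
Claimed: 25
Statement is FALSE → Bob lies → Knave

Knave


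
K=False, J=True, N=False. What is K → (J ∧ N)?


K = False, J = True, N = False
Expression: K → (J ∧ N)
Step 1: J ∧ N = True AND False = False
Step 2: K → (False) = False → False = True

True


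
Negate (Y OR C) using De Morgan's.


De Morgan's law: ¬(P ∨ Q) ≡ ¬P ∧ ¬Q
¬(Y ∨ C) = ¬Y ∧ ¬C

¬Y ∧ ¬C


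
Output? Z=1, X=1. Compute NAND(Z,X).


Z AND X = 1
NOT(1) = 0

0


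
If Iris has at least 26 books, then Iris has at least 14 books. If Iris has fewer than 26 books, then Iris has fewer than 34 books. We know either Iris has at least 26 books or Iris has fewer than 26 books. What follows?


Constructive dilemma: (P → Q) ∧ (R → S), P ∨ R ⊢ Q ∨ S
Premise 1: Iris has at least 26 books → Iris has at least 14 books
Premise 2: Iris has fewer than 26 books → Iris has fewer than 34 books
Premise 3: Iris has at least 26 books ∨ Iris has fewer than 26 books
Case 1: Assuming Iris has at least 26 books, then by Premise 1, Iris has at least 14 books.
Case 2: Assuming Iris has fewer than 26 books, then by Premise 2, Iris has fewer than 34 books.
Since one of Iris has at least 26 books or Iris has fewer than 26 books must hold, we get Iris has at least 14 books or Iris has fewer than 34 books.

Iris has at least 14 books or Iris has fewer than 34 books.


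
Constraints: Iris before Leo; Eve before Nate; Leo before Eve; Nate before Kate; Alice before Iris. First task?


Constraints: Iris before Leo; Eve before Nate; Leo before Eve; Nate before Kate; Alice before Iris
The first task can have nothing scheduled before it, so it must never appear on the right of a 'before'.
Tasks appearing after some 'before': Leo, Nate, Eve, Kate, Iris.
The only task not in that list is Alice → it is first.

Alice


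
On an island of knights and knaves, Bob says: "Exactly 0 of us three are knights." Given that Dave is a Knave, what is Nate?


Bob claims exactly 0 knights among Bob, Dave, Nate.
Given: Dave is a Knave.

Case 1: Bob is a Knight (tells truth)
  Then exactly 0 of the three are knights.
  Counting Bob, Dave: 1 knight(s) so far. Need -1 more → impossible.
Case 2: Bob is a Knave (lies)
  Then the count is NOT 0.
  If Nate = Knave, count = 0 = 0 → claim would be true, contradicts lie.
  If Nate = Knight, count = 1 ≠ 0 → lie confirmed ✓

Nate is a Knight.

Knight


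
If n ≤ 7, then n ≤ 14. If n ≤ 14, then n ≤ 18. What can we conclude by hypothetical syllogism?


Hypothetical syllogism: P → Q, Q → R ⊢ P → R
Premise 1: n ≤ 7 → n ≤ 14
Premise 2: n ≤ 14 → n ≤ 18
Chain the implications: the middle term (n ≤ 14) links the two.
Conclusion: If n ≤ 7, then n ≤ 18.

If n ≤ 7, then n ≤ 18.


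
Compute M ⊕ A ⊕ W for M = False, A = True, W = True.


M = False, A = True, W = True
Step 1: M ⊕ A = False XOR True = True
Step 2: True ⊕ W = True XOR True = False
XOR is true when an odd number of operands are true.

False


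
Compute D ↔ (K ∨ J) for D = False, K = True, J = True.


D = False, K = True, J = True
Step 1: K ∨ J = True OR True = True
Step 2: D ↔ (True): true when both sides have same truth value.
Result: False ↔ True = False

False


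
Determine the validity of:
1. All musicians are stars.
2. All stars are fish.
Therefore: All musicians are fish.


Premise 1: All musicians are stars.
Premise 2: All stars are fish.
Conclusion: All musicians are fish.
Barbara syllogism (AAA-1): All A are B, All B are C → All A are C.
Middle term (stars) distributed in premise 2.

Valid


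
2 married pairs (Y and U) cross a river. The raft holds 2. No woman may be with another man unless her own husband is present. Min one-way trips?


Label couples Y and U.
1. WY+WU → (far: WY,WU; near: HY,HU)
2. WY ←   (far: WU; near: HY,HU,WY)
3. HY+HU → (far: HY,HU,WU; near: WY)
4. HY ←   (far: HU,WU; near: HY,WY)  — HY returns, since WY is alone on near bank
5. HY+WY → (far: all four; near: empty)
Every state respects the constraint.
Minimum trips = 5

5


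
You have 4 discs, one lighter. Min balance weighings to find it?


Each weighing has 3 outcomes (left heavy / balance / right heavy), so k weighings distinguish at most 3^k cases; splitting into three near-equal groups achieves this.
Need 3^k ≥ 4: 3^1 = 3 < 4 ≤ 3^2 = 9
k = ⌈log₃(4)⌉ = 2

2


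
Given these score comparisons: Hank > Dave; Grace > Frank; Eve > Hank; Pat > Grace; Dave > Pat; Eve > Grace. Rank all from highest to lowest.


Constraints: Hank > Dave; Grace > Frank; Eve > Hank; Pat > Grace; Dave > Pat; Eve > Grace
Method: at each step, the next-highest is the one remaining person who never appears on the smaller side of a constraint between remaining people.
  Step 1: remaining {Frank, Hank, Grace, Eve, Pat, Dave}; on the smaller side: {Frank, Hank, Grace, Pat, Dave} → Eve is next (Eve > Hank; Eve > Grace).
  Step 2: remaining {Frank, Hank, Grace, Pat, Dave}; on the smaller side: {Frank, Grace, Pat, Dave} → Hank is next (Hank > Dave).
  Step 3: remaining {Frank, Grace, Pat, Dave}; on the smaller side: {Frank, Grace, Pat} → Dave is next (Dave > Pat).
  Step 4: remaining {Frank, Grace, Pat}; on the smaller side: {Frank, Grace} → Pat is next (Pat > Grace).
  Step 5: remaining {Frank, Grace}; on the smaller side: {Frank} → Grace is next (Grace > Frank).
  Step 6: only Frank remains → lowest.
Final ranking (highest to lowest):

Eve > Hank > Dave > Pat > Grace > Frank


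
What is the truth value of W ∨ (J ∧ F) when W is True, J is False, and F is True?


W = True, J = False, F = True
Step 1: J ∧ F = False AND True = False
Step 2: W ∨ False = True OR False = True
AND evaluated first (higher precedence); then OR applied.

True


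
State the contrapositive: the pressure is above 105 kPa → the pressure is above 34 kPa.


Original: If the pressure is above 105 kPa, then the pressure is above 34 kPa
Contrapositive: If ¬Q, then ¬P
Negate Q: not (the pressure is above 34 kPa)
Negate P: not (the pressure is above 105 kPa)

If not (the pressure is above 34 kPa), then not (the pressure is above 105 kPa).


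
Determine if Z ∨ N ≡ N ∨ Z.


Expression 1: Z ∨ N
Expression 2: N ∨ Z
Truth table (Z N | Expr1 Expr2):
  T T |   T     T
  T F |   T     T
  F T |   T     T
  F F |   F     F
All 4 rows agree, so the expressions are logically equivalent.

Yes


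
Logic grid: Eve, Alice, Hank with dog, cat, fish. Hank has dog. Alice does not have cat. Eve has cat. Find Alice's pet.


From clues:
  Hank → dog
  Eve → cat
By elimination, Alice gets the remaining.

fish


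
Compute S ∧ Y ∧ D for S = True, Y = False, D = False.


S = True, Y = False, D = False
Step 1: S ∧ Y = True AND False = False
Step 2: (False) ∧ D = (False) AND False = False
AND is true only when ALL operands are true.

False


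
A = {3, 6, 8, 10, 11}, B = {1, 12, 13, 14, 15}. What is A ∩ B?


A = {3, 6, 8, 10, 11}
B = {1, 12, 13, 14, 15}
Operation: intersection
Elements in both: none

∅


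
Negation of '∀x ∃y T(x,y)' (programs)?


Original: ∀x ∃y T(x,y)
Rule: ¬∀→∃, ¬∃→∀, negate predicate.
Negation: ∃x ∀y ¬T(x,y)

∃x ∀y ¬T(x,y)


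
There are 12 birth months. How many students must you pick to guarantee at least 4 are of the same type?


Pigeonhole: to guarantee k in one of n categories, need (k-1)×n + 1.
k = 4, n = 12
Minimum = (4-1) × 12 + 1 = 3 × 12 + 1

37


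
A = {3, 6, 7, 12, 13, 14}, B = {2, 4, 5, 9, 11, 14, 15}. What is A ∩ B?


A = {3, 6, 7, 12, 13, 14}
B = {2, 4, 5, 9, 11, 14, 15}
Operation: intersection
Elements in both: 14

{14}


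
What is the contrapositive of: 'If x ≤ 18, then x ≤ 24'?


Original: If x ≤ 18, then x ≤ 24
Contrapositive: If ¬Q, then ¬P
Negate Q: not (x ≤ 24)
Negate P: not (x ≤ 18)

If not (x ≤ 24), then not (x ≤ 18).


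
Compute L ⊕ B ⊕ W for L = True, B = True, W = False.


L = True, B = True, W = False
Step 1: L ⊕ B = True XOR True = False
Step 2: False ⊕ W = False XOR False = False
XOR is true when an odd number of operands are true.

False


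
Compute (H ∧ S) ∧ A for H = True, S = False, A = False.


H = True, S = False, A = False
Step 1: H ∧ S = True AND False = False
Step 2: False ∧ A = False AND False = False
AND is true only when ALL operands are true.

False


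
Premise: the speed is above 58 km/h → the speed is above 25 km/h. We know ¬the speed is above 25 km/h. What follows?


Modus tollens: P → Q, ¬Q ⊢ ¬P
P: the speed is above 58 km/h
Q: the speed is above 25 km/h
We have P → Q and Q is false.
By modus tollens, P must be false.

It is not the case that the speed is above 58 km/h


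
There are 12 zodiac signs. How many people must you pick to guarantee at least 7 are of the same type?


Pigeonhole: to guarantee k in one of n categories, need (k-1)×n + 1.
k = 7, n = 12
Minimum = (7-1) × 12 + 1 = 6 × 12 + 1

73


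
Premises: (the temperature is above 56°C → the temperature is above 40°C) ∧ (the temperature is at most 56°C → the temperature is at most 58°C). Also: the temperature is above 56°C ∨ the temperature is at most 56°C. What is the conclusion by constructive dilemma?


Constructive dilemma: (P → Q) ∧ (R → S), P ∨ R ⊢ Q ∨ S
Premise 1: the temperature is above 56°C → the temperature is above 40°C
Premise 2: the temperature is at most 56°C → the temperature is at most 58°C
Premise 3: the temperature is above 56°C ∨ the temperature is at most 56°C
Case 1: Assuming the temperature is above 56°C, then by Premise 1, the temperature is above 40°C.
Case 2: Assuming the temperature is at most 56°C, then by Premise 2, the temperature is at most 58°C.
Since one of the temperature is above 56°C or the temperature is at most 56°C must hold, we get the temperature is above 40°C or the temperature is at most 58°C.

The temperature is above 40°C or the temperature is at most 58°C.


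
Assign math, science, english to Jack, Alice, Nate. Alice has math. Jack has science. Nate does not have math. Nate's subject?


From clues:
  Alice → math
  Jack → science
By elimination, Nate gets the remaining.

english


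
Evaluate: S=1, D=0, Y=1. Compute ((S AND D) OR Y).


S AND D = 1&0 = 0
0 OR 1 = 1

1


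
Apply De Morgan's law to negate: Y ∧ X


De Morgan's law: ¬(P ∧ Q) ≡ ¬P ∨ ¬Q
¬(Y ∧ X) = ¬Y ∨ ¬X

¬Y ∨ ¬X


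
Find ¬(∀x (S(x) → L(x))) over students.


Original: ∀x (S(x) → L(x))
Rule: ¬∀→∃, ¬∃→∀, negate predicate.
Negation: ∃x (S(x) ∧ ¬L(x))

∃x (S(x) ∧ ¬L(x))


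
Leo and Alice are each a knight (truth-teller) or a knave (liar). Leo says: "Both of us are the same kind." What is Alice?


Leo says: "Both of us are the same kind."
Case 1: Leo is a Knight (truth-teller)
  Statement is true → they ARE the same → Alice is also a Knight
Case 2: Leo is a Knave (liar)
  Statement is false → they are NOT the same → Alice is a Knight
In both cases, Alice is a Knight.

Knight


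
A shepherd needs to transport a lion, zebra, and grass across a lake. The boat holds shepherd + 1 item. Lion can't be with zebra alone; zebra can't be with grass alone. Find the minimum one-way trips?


1. shepherd+zebra → 2. shepherd ← 3. shepherd+lion → 4. shepherd+zebra ← 5. shepherd+grass → 6. shepherd ← 7. shepherd+zebra →
Minimum trips = 7

7


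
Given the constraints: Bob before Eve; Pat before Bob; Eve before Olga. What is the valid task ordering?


Constraints: Bob before Eve; Pat before Bob; Eve before Olga
Method: repeatedly schedule the remaining task that has no remaining task required before it.
  Step 1: remaining {Eve, Pat, Bob, Olga}; every task except Pat still has a predecessor pending → schedule Pat.
  Step 2: remaining {Eve, Bob, Olga}; every task except Bob still has a predecessor pending → schedule Bob.
  Step 3: remaining {Eve, Olga}; every task except Eve still has a predecessor pending → schedule Eve.
  Step 4: only Olga remains → schedule Olga.
Resulting order:

Pat → Bob → Eve → Olga


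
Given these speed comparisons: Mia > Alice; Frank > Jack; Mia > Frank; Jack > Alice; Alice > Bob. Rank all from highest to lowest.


Constraints: Mia > Alice; Frank > Jack; Mia > Frank; Jack > Alice; Alice > Bob
Method: at each step, the next-highest is the one remaining person who never appears on the smaller side of a constraint between remaining people.
  Step 1: remaining {Jack, Bob, Mia, Alice, Frank}; on the smaller side: {Jack, Bob, Alice, Frank} → Mia is next (Mia > Alice; Mia > Frank).
  Step 2: remaining {Jack, Bob, Alice, Frank}; on the smaller side: {Jack, Bob, Alice} → Frank is next (Frank > Jack).
  Step 3: remaining {Jack, Bob, Alice}; on the smaller side: {Bob, Alice} → Jack is next (Jack > Alice).
  Step 4: remaining {Bob, Alice}; on the smaller side: {Bob} → Alice is next (Alice > Bob).
  Step 5: only Bob remains → lowest.
Final ranking (highest to lowest):

Mia > Frank > Jack > Alice > Bob


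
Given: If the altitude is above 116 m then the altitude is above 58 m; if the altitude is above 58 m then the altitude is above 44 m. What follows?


Hypothetical syllogism: P → Q, Q → R ⊢ P → R
Premise 1: the altitude is above 116 m → the altitude is above 58 m
Premise 2: the altitude is above 58 m → the altitude is above 44 m
Chain the implications: the middle term (the altitude is above 58 m) links the two.
Conclusion: If the altitude is above 116 m, then the altitude is above 44 m.

If the altitude is above 116 m, then the altitude is above 44 m.


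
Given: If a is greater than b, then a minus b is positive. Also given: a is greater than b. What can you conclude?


Modus ponens: P → Q, P ⊢ Q
P: a is greater than b
Q: a minus b is positive
We have P → Q and P is true.
By modus ponens, Q must be true.

a minus b is positive


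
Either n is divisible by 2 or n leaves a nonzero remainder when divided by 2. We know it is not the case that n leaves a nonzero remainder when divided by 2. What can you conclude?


Disjunctive syllogism: P ∨ Q, ¬P ⊢ Q
Disjunction: n is divisible by 2 ∨ n leaves a nonzero remainder when divided by 2
We know it is not the case that n leaves a nonzero remainder when divided by 2.
By disjunctive syllogism, the other disjunct must be true.

n is divisible by 2


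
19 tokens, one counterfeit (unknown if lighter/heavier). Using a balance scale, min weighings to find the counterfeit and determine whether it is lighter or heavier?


Let n = 19. 38 possibilities (n tokens × lighter/heavier); each weighing has 3 outcomes.
Bound for k weighings: say the first weighing puts j tokens on each pan. If it tips, the 2j weighed tokens remain suspects (each with a known direction) and k-1 weighings give 3^(k-1) outcomes; 3^(k-1) is odd, so 2j ≤ 3^(k-1) - 1. If it balances, the n - 2j unweighed tokens remain with direction unknown: 2(n - 2j) ≤ 3^(k-1) - 1 by the same parity argument. Adding, n ≤ (3^(k-1) - 1) + (3^(k-1) - 1)/2 = (3^k - 3)/2, and the classical three-group strategy achieves this (3 tokens in 2 weighings, 12 in 3, 39 in 4, 120 in 5).
So we need the smallest k with (3^k - 3)/2 ≥ 19.
k = 3: (3^3 - 3)/2 = 12 < 19 ✗
k = 4: (3^4 - 3)/2 = 39 ≥ 19 ✓

4


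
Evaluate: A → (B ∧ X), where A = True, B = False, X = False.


A = True, B = False, X = False
Step 1: B ∧ X = False AND False = False
Step 2: A → (False): false only when A=True and consequent=False.
Result: False

False


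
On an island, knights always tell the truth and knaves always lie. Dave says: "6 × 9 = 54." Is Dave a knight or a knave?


Statement: "6 × 9 = 54."
Actual: 6 × 9 = 54
Claimed: 54
Statement is TRUE → Dave tells the truth → Knight

Knight


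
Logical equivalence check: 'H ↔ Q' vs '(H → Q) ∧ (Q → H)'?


Expression 1: H ↔ Q
Expression 2: (H → Q) ∧ (Q → H)
Truth table (H Q | Expr1 Expr2):
  T T |   T     T
  T F |   F     F
  F T |   F     F
  F F |   T     T
All 4 rows agree, so the expressions are logically equivalent.

Yes


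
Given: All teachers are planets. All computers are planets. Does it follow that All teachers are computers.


Premise 1: All teachers are planets.
Premise 2: All computers are planets.
Conclusion: All teachers are computers.
Fallacy: undistributed middle. planets is predicate in both.
Counterexample: teachers and computers could be disjoint subsets of planets.

Invalid


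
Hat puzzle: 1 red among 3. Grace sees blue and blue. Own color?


Total red = 1, seen red = 0
Own red = 1 - 0 = 1
Grace's hat is red.

red


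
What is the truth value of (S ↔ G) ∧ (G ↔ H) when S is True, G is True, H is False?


S = True, G = True, H = False
Step 1: S ↔ G is true when S and G have the same value. Result: True
Step 2: G ↔ H is true when G and H have the same value. Result: False
Step 3: True ∧ False = False

False


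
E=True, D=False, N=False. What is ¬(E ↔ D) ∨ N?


E = True, D = False, N = False
Expression: ¬(E ↔ D) ∨ N
Step 1: E ↔ D = (True iff False) = False
Step 2: ¬(E ↔ D) = NOT False = True
Step 3: (True) ∨ N = True OR False = True

True


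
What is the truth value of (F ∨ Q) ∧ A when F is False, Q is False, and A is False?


F = False, Q = False, A = False
Step 1: F ∨ Q = False OR False = False
Step 2: False ∧ A = False AND False = False
OR is true when at least one operand is true; AND requires both.

False


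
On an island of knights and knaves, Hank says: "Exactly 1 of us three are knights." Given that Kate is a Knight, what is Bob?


Hank claims exactly 1 knights among Hank, Kate, Bob.
Given: Kate is a Knight.

Case 1: Hank is a Knight (tells truth)
  Then exactly 1 of the three are knights.
  Counting Hank, Kate: 2 knight(s) so far. Need -1 more → impossible.
Case 2: Hank is a Knave (lies)
  Then the count is NOT 1.
  If Bob = Knave, count = 1 = 1 → claim would be true, contradicts lie.
  If Bob = Knight, count = 2 ≠ 1 → lie confirmed ✓

Bob is a Knight.

Knight


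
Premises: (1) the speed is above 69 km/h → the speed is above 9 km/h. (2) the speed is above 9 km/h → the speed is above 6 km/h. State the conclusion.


Hypothetical syllogism: P → Q, Q → R ⊢ P → R
Premise 1: the speed is above 69 km/h → the speed is above 9 km/h
Premise 2: the speed is above 9 km/h → the speed is above 6 km/h
Chain the implications: the middle term (the speed is above 9 km/h) links the two.
Conclusion: If the speed is above 69 km/h, then the speed is above 6 km/h.

If the speed is above 69 km/h, then the speed is above 6 km/h.


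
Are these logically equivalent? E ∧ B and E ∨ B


Expression 1: E ∧ B
Expression 2: E ∨ B
Truth table (E B | Expr1 Expr2):
  T T |   T     T
  T F |   F     T   ← differ
  F T |   F     T   ← differ
  F F |   F     F
Counterexample: E=T, B=F gives Expr1 = F but Expr2 = T, so the expressions are NOT logically equivalent.

No


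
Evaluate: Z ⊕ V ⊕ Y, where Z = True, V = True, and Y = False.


Z = True, V = True, Y = False
Step 1: Z ⊕ V = True XOR True = False
Step 2: False ⊕ Y = False XOR False = False
XOR is true when an odd number of operands are true.

False


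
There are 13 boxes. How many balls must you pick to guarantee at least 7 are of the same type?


Pigeonhole: to guarantee k in one of n categories, need (k-1)×n + 1.
k = 7, n = 13
Minimum = (7-1) × 13 + 1 = 6 × 13 + 1

79


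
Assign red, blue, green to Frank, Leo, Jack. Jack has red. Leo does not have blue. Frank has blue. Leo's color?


From clues:
  Jack → red
  Frank → blue
By elimination, Leo gets the remaining.

green


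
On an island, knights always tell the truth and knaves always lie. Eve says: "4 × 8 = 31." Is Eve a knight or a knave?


Statement: "4 × 8 = 31."
Actual: 4 × 8 = 32
Claimed: 31
Statement is FALSE → Eve lies → Knave

Knave


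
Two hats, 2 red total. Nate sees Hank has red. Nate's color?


Total red = 2, Hank = red
Red accounted for: 1
Remaining for Nate: 1
Nate's hat is red.

red


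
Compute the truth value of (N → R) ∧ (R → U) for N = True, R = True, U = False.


N = True, R = True, U = False
Step 1: N → R is false only when N=True and R=False. Result: True
Step 2: R → U is false only when R=True and U=False. Result: False
Step 3: True ∧ False = False

False


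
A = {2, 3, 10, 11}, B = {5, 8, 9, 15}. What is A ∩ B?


A = {2, 3, 10, 11}
B = {5, 8, 9, 15}
Operation: intersection
Elements in both: none

∅


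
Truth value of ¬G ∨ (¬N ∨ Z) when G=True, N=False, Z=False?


G = True, N = False, Z = False
Expression: ¬G ∨ (¬N ∨ Z)
Step 1: ¬N = NOT False = True
Step 2: ¬N ∨ Z = True OR False = True
Step 3: ¬G = NOT True = False
Step 4: (False) ∨ (True) = False OR True = True

True


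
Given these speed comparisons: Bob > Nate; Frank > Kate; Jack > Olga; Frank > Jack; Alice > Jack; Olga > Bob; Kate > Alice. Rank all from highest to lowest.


Constraints: Bob > Nate; Frank > Kate; Jack > Olga; Frank > Jack; Alice > Jack; Olga > Bob; Kate > Alice
Method: at each step, the next-highest is the one remaining person who never appears on the smaller side of a constraint between remaining people.
  Step 1: remaining {Olga, Kate, Alice, Frank, Jack, Nate, Bob}; on the smaller side: {Olga, Kate, Alice, Jack, Nate, Bob} → Frank is next (Frank > Kate; Frank > Jack).
  Step 2: remaining {Olga, Kate, Alice, Jack, Nate, Bob}; on the smaller side: {Olga, Alice, Jack, Nate, Bob} → Kate is next (Kate > Alice).
  Step 3: remaining {Olga, Alice, Jack, Nate, Bob}; on the smaller side: {Olga, Jack, Nate, Bob} → Alice is next (Alice > Jack).
  Step 4: remaining {Olga, Jack, Nate, Bob}; on the smaller side: {Olga, Nate, Bob} → Jack is next (Jack > Olga).
  Step 5: remaining {Olga, Nate, Bob}; on the smaller side: {Nate, Bob} → Olga is next (Olga > Bob).
  Step 6: remaining {Nate, Bob}; on the smaller side: {Nate} → Bob is next (Bob > Nate).
  Step 7: only Nate remains → lowest.
Final ranking (highest to lowest):

Frank > Kate > Alice > Jack > Olga > Bob > Nate


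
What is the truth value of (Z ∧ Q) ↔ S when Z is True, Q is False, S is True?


Z = True, Q = False, S = True
Step 1: Z ∧ Q = True AND False = False
Step 2: (False) ↔ S: true when both sides have same truth value.
Result: False ↔ True = False

False


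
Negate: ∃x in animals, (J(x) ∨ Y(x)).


Original: ∃x (J(x) ∨ Y(x))
Rule: ¬∀→∃, ¬∃→∀, negate predicate.
Negation: ∀x (¬J(x) ∧ ¬Y(x))

∀x (¬J(x) ∧ ¬Y(x))


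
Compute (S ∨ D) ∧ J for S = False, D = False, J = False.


S = False, D = False, J = False
Step 1: S ∨ D = False OR False = False
Step 2: False ∧ J = False AND False = False
OR is true when at least one operand is true; AND requires both.

False


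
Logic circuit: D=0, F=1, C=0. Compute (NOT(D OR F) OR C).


D OR F = 1
NOT(1) = 0
0 OR 0 = 0

0


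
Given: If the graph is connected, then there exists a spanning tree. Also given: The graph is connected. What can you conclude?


Modus ponens: P → Q, P ⊢ Q
P: the graph is connected
Q: there exists a spanning tree
We have P → Q and P is true.
By modus ponens, Q must be true.

There exists a spanning tree


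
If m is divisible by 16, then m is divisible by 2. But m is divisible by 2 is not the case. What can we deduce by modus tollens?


Modus tollens: P → Q, ¬Q ⊢ ¬P
P: m is divisible by 16
Q: m is divisible by 2
We have P → Q and Q is false.
By modus tollens, P must be false.

It is not the case that m is divisible by 16


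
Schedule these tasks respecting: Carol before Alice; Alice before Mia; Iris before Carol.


Constraints: Carol before Alice; Alice before Mia; Iris before Carol
Method: repeatedly schedule the remaining task that has no remaining task required before it.
  Step 1: remaining {Mia, Alice, Carol, Iris}; every task except Iris still has a predecessor pending → schedule Iris.
  Step 2: remaining {Mia, Alice, Carol}; every task except Carol still has a predecessor pending → schedule Carol.
  Step 3: remaining {Mia, Alice}; every task except Alice still has a predecessor pending → schedule Alice.
  Step 4: only Mia remains → schedule Mia.
Resulting order:

Iris → Carol → Alice → Mia


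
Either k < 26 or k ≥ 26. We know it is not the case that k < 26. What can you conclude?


Disjunctive syllogism: P ∨ Q, ¬P ⊢ Q
Disjunction: k < 26 ∨ k ≥ 26
We know it is not the case that k < 26.
By disjunctive syllogism, the other disjunct must be true.

k ≥ 26


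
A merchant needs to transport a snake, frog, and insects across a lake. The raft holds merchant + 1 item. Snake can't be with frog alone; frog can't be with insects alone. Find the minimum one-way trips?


1. merchant+frog → 2. merchant ← 3. merchant+snake → 4. merchant+frog ← 5. merchant+insects → 6. merchant ← 7. merchant+frog →
Minimum trips = 7

7


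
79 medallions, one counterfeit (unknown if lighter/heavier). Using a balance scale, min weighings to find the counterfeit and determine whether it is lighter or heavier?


Let n = 79. 158 possibilities (n medallions × lighter/heavier); each weighing has 3 outcomes.
Bound for k weighings: say the first weighing puts j medallions on each pan. If it tips, the 2j weighed medallions remain suspects (each with a known direction) and k-1 weighings give 3^(k-1) outcomes; 3^(k-1) is odd, so 2j ≤ 3^(k-1) - 1. If it balances, the n - 2j unweighed medallions remain with direction unknown: 2(n - 2j) ≤ 3^(k-1) - 1 by the same parity argument. Adding, n ≤ (3^(k-1) - 1) + (3^(k-1) - 1)/2 = (3^k - 3)/2, and the classical three-group strategy achieves this (3 medallions in 2 weighings, 12 in 3, 39 in 4, 120 in 5).
So we need the smallest k with (3^k - 3)/2 ≥ 79.
k = 4: (3^4 - 3)/2 = 39 < 79 ✗
k = 5: (3^5 - 3)/2 = 120 ≥ 79 ✓

5


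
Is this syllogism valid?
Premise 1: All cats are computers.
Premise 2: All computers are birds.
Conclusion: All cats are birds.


Premise 1: All cats are computers.
Premise 2: All computers are birds.
Conclusion: All cats are birds.
Barbara syllogism (AAA-1): All A are B, All B are C → All A are C.
Middle term (computers) distributed in premise 2.

Valid


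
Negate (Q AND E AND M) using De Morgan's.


De Morgan's law: ¬(P ∧ Q ∧ R) ≡ ¬P ∨ ¬Q ∨ ¬R
¬(Q ∧ E ∧ M) = ¬Q ∨ ¬E ∨ ¬M

¬Q ∨ ¬E ∨ ¬M


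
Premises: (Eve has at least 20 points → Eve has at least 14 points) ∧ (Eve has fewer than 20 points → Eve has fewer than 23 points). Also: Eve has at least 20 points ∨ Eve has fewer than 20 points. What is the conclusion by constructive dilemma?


Constructive dilemma: (P → Q) ∧ (R → S), P ∨ R ⊢ Q ∨ S
Premise 1: Eve has at least 20 points → Eve has at least 14 points
Premise 2: Eve has fewer than 20 points → Eve has fewer than 23 points
Premise 3: Eve has at least 20 points ∨ Eve has fewer than 20 points
Case 1: Assuming Eve has at least 20 points, then by Premise 1, Eve has at least 14 points.
Case 2: Assuming Eve has fewer than 20 points, then by Premise 2, Eve has fewer than 23 points.
Since one of Eve has at least 20 points or Eve has fewer than 20 points must hold, we get Eve has at least 14 points or Eve has fewer than 23 points.

Eve has at least 14 points or Eve has fewer than 23 points.


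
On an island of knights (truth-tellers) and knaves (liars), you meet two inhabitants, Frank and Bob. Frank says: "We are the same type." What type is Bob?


Frank says: "We are the same type."
Case 1: Frank is a Knight (truth-teller)
  Statement is true → they ARE the same → Bob is also a Knight
Case 2: Frank is a Knave (liar)
  Statement is false → they are NOT the same → Bob is a Knight
In both cases, Bob is a Knight.

Knight


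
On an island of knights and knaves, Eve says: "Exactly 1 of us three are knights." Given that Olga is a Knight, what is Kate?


Eve claims exactly 1 knights among Eve, Olga, Kate.
Given: Olga is a Knight.

Case 1: Eve is a Knight (tells truth)
  Then exactly 1 of the three are knights.
  Counting Eve, Olga: 2 knight(s) so far. Need -1 more → impossible.
Case 2: Eve is a Knave (lies)
  Then the count is NOT 1.
  If Kate = Knave, count = 1 = 1 → claim would be true, contradicts lie.
  If Kate = Knight, count = 2 ≠ 1 → lie confirmed ✓

Kate is a Knight.

Knight


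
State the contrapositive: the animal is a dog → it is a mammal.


Original: If the animal is a dog, then it is a mammal
Contrapositive: If ¬Q, then ¬P
Negate Q: not (it is a mammal)
Negate P: not (the animal is a dog)

If not (it is a mammal), then not (the animal is a dog).


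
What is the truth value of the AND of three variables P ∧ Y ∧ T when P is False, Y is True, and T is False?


P = False, Y = True, T = False
Step 1: P ∧ Y = False AND True = False
Step 2: (False) ∧ T = (False) AND False = False
AND is true only when ALL operands are true.

False


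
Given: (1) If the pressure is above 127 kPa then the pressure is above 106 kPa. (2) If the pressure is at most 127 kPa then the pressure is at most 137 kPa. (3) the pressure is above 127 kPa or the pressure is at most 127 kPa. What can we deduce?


Constructive dilemma: (P → Q) ∧ (R → S), P ∨ R ⊢ Q ∨ S
Premise 1: the pressure is above 127 kPa → the pressure is above 106 kPa
Premise 2: the pressure is at most 127 kPa → the pressure is at most 137 kPa
Premise 3: the pressure is above 127 kPa ∨ the pressure is at most 127 kPa
Case 1: Assuming the pressure is above 127 kPa, then by Premise 1, the pressure is above 106 kPa.
Case 2: Assuming the pressure is at most 127 kPa, then by Premise 2, the pressure is at most 137 kPa.
Since one of the pressure is above 127 kPa or the pressure is at most 127 kPa must hold, we get the pressure is above 106 kPa or the pressure is at most 137 kPa.

The pressure is above 106 kPa or the pressure is at most 137 kPa.
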